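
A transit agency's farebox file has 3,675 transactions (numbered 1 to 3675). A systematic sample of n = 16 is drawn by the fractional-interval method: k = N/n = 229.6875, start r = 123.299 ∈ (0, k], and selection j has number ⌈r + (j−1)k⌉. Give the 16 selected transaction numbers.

124, 353, 583, 813, 1043, 1272, 1502, 1732, 1961, 2191, 2421, 2650, 2880, 3110, 3339, 3569

j=1: r + 0k = 123.299 → ⌈·⌉ = 124
j=2: r + 1k = 352.9865 → ⌈·⌉ = 353
j=3: r + 2k = 582.674 → ⌈·⌉ = 583
j=4: r + 3k = 812.3615 → ⌈·⌉ = 813
j=5: r + 4k = 1042.049 → ⌈·⌉ = 1043
j=6: r + 5k = 1271.7365 → ⌈·⌉ = 1272
j=7: r + 6k = 1501.424 → ⌈·⌉ = 1502
j=8: r + 7k = 1731.1115 → ⌈·⌉ = 1732
j=9: r + 8k = 1960.799 → ⌈·⌉ = 1961
j=10: r + 9k = 2190.4865 → ⌈·⌉ = 2191
j=11: r + 10k = 2420.174 → ⌈·⌉ = 2421
j=12: r + 11k = 2649.8615 → ⌈·⌉ = 2650
j=13: r + 12k = 2879.549 → ⌈·⌉ = 2880
j=14: r + 13k = 3109.2365 → ⌈·⌉ = 3110
j=15: r + 14k = 3338.924 → ⌈·⌉ = 3339
j=16: r + 15k = 3568.6115 → ⌈·⌉ = 3569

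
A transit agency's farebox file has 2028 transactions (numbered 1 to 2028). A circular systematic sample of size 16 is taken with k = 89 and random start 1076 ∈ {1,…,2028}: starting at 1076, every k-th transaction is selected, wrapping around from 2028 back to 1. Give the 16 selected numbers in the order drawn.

1076, 1165, 1254, 1343, 1432, 1521, 1610, 1699, 1788, 1877, 1966, 27, 116, 205, 294, 383

Selection 1: 1076
Selection 2: 1076 + 89 = 1165
Selection 3: 1165 + 89 = 1254
Selection 4: 1254 + 89 = 1343
Selection 5: 1343 + 89 = 1432
Selection 6: 1432 + 89 = 1521
Selection 7: 1521 + 89 = 1610
Selection 8: 1610 + 89 = 1699
Selection 9: 1699 + 89 = 1788
Selection 10: 1788 + 89 = 1877
Selection 11: 1877 + 89 = 1966
Selection 12: 1966 + 89 = 2055 → 2055 − 2028 = 27
Selection 13: 27 + 89 = 116
Selection 14: 116 + 89 = 205
Selection 15: 205 + 89 = 294
Selection 16: 294 + 89 = 383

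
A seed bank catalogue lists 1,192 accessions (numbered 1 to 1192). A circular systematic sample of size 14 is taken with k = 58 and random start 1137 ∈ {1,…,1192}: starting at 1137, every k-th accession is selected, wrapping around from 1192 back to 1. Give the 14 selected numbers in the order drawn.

1137, 3, 61, 119, 177, 235, 293, 351, 409, 467, 525, 583, 641, 699

Selection 1: 1137
Selection 2: 1137 + 58 = 1195 → 1195 − 1192 = 3
Selection 3: 3 + 58 = 61
Selection 4: 61 + 58 = 119
Selection 5: 119 + 58 = 177
Selection 6: 177 + 58 = 235
Selection 7: 235 + 58 = 293
Selection 8: 293 + 58 = 351
Selection 9: 351 + 58 = 409
Selection 10: 409 + 58 = 467
Selection 11: 467 + 58 = 525
Selection 12: 525 + 58 = 583
Selection 13: 583 + 58 = 641
Selection 14: 641 + 58 = 699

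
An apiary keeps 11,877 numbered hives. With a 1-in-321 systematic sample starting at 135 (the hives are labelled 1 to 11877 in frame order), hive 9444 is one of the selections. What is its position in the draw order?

k = 321
position = (9444 − 135)/321 + 1 = 9309/321 + 1 = 29 + 1 = 30

30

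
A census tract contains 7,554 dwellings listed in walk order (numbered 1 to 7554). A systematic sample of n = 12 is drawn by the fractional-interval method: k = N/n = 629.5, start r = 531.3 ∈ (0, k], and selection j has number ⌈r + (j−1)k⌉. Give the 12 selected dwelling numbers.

j=1: r + 0k = 531.3 → ⌈·⌉ = 532
j=2: r + 1k = 1160.8 → ⌈·⌉ = 1161
j=3: r + 2k = 1790.3 → ⌈·⌉ = 1791
j=4: r + 3k = 2419.8 → ⌈·⌉ = 2420
j=5: r + 4k = 3049.3 → ⌈·⌉ = 3050
j=6: r + 5k = 3678.8 → ⌈·⌉ = 3679
j=7: r + 6k = 4308.3 → ⌈·⌉ = 4309
j=8: r + 7k = 4937.8 → ⌈·⌉ = 4938
j=9: r + 8k = 5567.3 → ⌈·⌉ = 5568
j=10: r + 9k = 6196.8 → ⌈·⌉ = 6197
j=11: r + 10k = 6826.3 → ⌈·⌉ = 6827
j=12: r + 11k = 7455.8 → ⌈·⌉ = 7456

532, 1161, 1791, 2420, 3050, 3679, 4309, 4938, 5568, 6197, 6827, 7456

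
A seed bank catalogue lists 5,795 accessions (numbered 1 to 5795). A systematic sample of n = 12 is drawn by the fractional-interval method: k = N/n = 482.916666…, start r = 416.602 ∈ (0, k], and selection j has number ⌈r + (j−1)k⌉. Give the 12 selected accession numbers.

417, 900, 1383, 1866, 2349, 2832, 3315, 3798, 4280, 4763, 5246, 5729

j=1: r + 0k = 416.602 → ⌈·⌉ = 417
j=2: r + 1k = 899.518666… → ⌈·⌉ = 900
j=3: r + 2k = 1382.435333… → ⌈·⌉ = 1383
j=4: r + 3k = 1865.352 → ⌈·⌉ = 1866
j=5: r + 4k = 2348.268666… → ⌈·⌉ = 2349
j=6: r + 5k = 2831.185333… → ⌈·⌉ = 2832
j=7: r + 6k = 3314.102 → ⌈·⌉ = 3315
j=8: r + 7k = 3797.018666… → ⌈·⌉ = 3798
j=9: r + 8k = 4279.935333… → ⌈·⌉ = 4280
j=10: r + 9k = 4762.852 → ⌈·⌉ = 4763
j=11: r + 10k = 5245.768666… → ⌈·⌉ = 5246
j=12: r + 11k = 5728.685333… → ⌈·⌉ = 5729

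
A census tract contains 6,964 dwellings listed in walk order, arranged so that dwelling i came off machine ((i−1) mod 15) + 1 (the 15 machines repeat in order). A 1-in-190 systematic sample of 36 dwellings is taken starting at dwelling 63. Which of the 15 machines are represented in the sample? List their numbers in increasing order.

3, 8, 13

Consecutive selections differ by k = 190, so their machine numbers differ by 190 mod 15 = 10.
gcd(190, 15) = 5, so the sample visits 15/5 = 3 distinct residues mod 15.
Start 63 is machine 3; the machines hit are 3, 8, 13.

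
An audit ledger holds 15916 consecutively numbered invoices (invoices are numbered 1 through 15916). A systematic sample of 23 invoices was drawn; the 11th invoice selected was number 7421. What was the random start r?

501

k = 15916/23 = 692
r = 7421 − (11−1)×692 = 7421 − 6920 = 501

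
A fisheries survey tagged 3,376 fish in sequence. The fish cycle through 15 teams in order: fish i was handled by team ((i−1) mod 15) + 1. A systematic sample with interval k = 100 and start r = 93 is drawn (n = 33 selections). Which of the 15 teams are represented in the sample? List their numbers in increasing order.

3, 8, 13

Consecutive selections differ by k = 100, so their team numbers differ by 100 mod 15 = 10.
gcd(100, 15) = 5, so the sample visits 15/5 = 3 distinct residues mod 15.
Start 93 is team 3; the teams hit are 3, 8, 13.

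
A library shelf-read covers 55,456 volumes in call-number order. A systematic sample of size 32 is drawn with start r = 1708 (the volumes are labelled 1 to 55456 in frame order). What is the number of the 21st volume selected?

k = 55456/32 = 1733
21st selection = r + (21−1)·k = 1708 + 20×1733 = 1708 + 34660 = 36368

36368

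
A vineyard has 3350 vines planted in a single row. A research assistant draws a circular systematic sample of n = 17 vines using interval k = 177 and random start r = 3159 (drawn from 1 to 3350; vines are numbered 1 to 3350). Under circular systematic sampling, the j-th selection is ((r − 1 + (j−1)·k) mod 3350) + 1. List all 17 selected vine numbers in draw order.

Selection 1: 3159
Selection 2: 3159 + 177 = 3336
Selection 3: 3336 + 177 = 3513 → 3513 − 3350 = 163
Selection 4: 163 + 177 = 340
Selection 5: 340 + 177 = 517
Selection 6: 517 + 177 = 694
Selection 7: 694 + 177 = 871
Selection 8: 871 + 177 = 1048
Selection 9: 1048 + 177 = 1225
Selection 10: 1225 + 177 = 1402
Selection 11: 1402 + 177 = 1579
Selection 12: 1579 + 177 = 1756
Selection 13: 1756 + 177 = 1933
Selection 14: 1933 + 177 = 2110
Selection 15: 2110 + 177 = 2287
Selection 16: 2287 + 177 = 2464
Selection 17: 2464 + 177 = 2641

3159, 3336, 163, 340, 517, 694, 871, 1048, 1225, 1402, 1579, 1756, 1933, 2110, 2287, 2464, 2641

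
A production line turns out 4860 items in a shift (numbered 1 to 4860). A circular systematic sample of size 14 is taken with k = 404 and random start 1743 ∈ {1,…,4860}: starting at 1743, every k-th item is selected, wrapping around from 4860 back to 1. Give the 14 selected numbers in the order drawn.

Selection 1: 1743
Selection 2: 1743 + 404 = 2147
Selection 3: 2147 + 404 = 2551
Selection 4: 2551 + 404 = 2955
Selection 5: 2955 + 404 = 3359
Selection 6: 3359 + 404 = 3763
Selection 7: 3763 + 404 = 4167
Selection 8: 4167 + 404 = 4571
Selection 9: 4571 + 404 = 4975 → 4975 − 4860 = 115
Selection 10: 115 + 404 = 519
Selection 11: 519 + 404 = 923
Selection 12: 923 + 404 = 1327
Selection 13: 1327 + 404 = 1731
Selection 14: 1731 + 404 = 2135

1743, 2147, 2551, 2955, 3359, 3763, 4167, 4571, 115, 519, 923, 1327, 1731, 2135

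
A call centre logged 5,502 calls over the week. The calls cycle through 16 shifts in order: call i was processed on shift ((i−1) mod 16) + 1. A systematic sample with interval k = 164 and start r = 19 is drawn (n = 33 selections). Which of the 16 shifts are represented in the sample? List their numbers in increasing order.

Consecutive selections differ by k = 164, so their shift numbers differ by 164 mod 16 = 4.
gcd(164, 16) = 4, so the sample visits 16/4 = 4 distinct residues mod 16.
Start 19 is shift 3; the shifts hit are 3, 7, 11, 15.

3, 7, 11, 15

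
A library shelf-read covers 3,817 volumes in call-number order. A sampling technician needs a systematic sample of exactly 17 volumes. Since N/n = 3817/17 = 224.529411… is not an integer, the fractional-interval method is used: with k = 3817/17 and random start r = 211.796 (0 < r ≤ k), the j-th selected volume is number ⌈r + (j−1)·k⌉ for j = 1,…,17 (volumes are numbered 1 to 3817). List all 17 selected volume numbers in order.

212, 437, 661, 886, 1110, 1335, 1559, 1784, 2009, 2233, 2458, 2682, 2907, 3131, 3356, 3580, 3805

j=1: r + 0k = 211.796 → ⌈·⌉ = 212
j=2: r + 1k = 436.325411… → ⌈·⌉ = 437
j=3: r + 2k = 660.854823… → ⌈·⌉ = 661
j=4: r + 3k = 885.384235… → ⌈·⌉ = 886
j=5: r + 4k = 1109.913647… → ⌈·⌉ = 1110
j=6: r + 5k = 1334.443058… → ⌈·⌉ = 1335
j=7: r + 6k = 1558.972470… → ⌈·⌉ = 1559
j=8: r + 7k = 1783.501882… → ⌈·⌉ = 1784
j=9: r + 8k = 2008.031294… → ⌈·⌉ = 2009
j=10: r + 9k = 2232.560705… → ⌈·⌉ = 2233
j=11: r + 10k = 2457.090117… → ⌈·⌉ = 2458
j=12: r + 11k = 2681.619529… → ⌈·⌉ = 2682
j=13: r + 12k = 2906.148941… → ⌈·⌉ = 2907
j=14: r + 13k = 3130.678352… → ⌈·⌉ = 3131
j=15: r + 14k = 3355.207764… → ⌈·⌉ = 3356
j=16: r + 15k = 3579.737176… → ⌈·⌉ = 3580
j=17: r + 16k = 3804.266588… → ⌈·⌉ = 3805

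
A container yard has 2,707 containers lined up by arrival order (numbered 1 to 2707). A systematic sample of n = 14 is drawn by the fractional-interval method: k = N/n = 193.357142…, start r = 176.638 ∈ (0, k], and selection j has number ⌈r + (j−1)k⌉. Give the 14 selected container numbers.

j=1: r + 0k = 176.638 → ⌈·⌉ = 177
j=2: r + 1k = 369.995142… → ⌈·⌉ = 370
j=3: r + 2k = 563.352285… → ⌈·⌉ = 564
j=4: r + 3k = 756.709428… → ⌈·⌉ = 757
j=5: r + 4k = 950.066571… → ⌈·⌉ = 951
j=6: r + 5k = 1143.423714… → ⌈·⌉ = 1144
j=7: r + 6k = 1336.780857… → ⌈·⌉ = 1337
j=8: r + 7k = 1530.138 → ⌈·⌉ = 1531
j=9: r + 8k = 1723.495142… → ⌈·⌉ = 1724
j=10: r + 9k = 1916.852285… → ⌈·⌉ = 1917
j=11: r + 10k = 2110.209428… → ⌈·⌉ = 2111
j=12: r + 11k = 2303.566571… → ⌈·⌉ = 2304
j=13: r + 12k = 2496.923714… → ⌈·⌉ = 2497
j=14: r + 13k = 2690.280857… → ⌈·⌉ = 2691

177, 370, 564, 757, 951, 1144, 1337, 1531, 1724, 1917, 2111, 2304, 2497, 2691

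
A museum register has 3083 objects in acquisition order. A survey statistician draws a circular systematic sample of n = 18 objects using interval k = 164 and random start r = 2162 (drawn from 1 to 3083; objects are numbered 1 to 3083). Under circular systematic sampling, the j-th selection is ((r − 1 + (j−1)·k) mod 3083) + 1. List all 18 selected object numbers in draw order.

Selection 1: 2162
Selection 2: 2162 + 164 = 2326
Selection 3: 2326 + 164 = 2490
Selection 4: 2490 + 164 = 2654
Selection 5: 2654 + 164 = 2818
Selection 6: 2818 + 164 = 2982
Selection 7: 2982 + 164 = 3146 → 3146 − 3083 = 63
Selection 8: 63 + 164 = 227
Selection 9: 227 + 164 = 391
Selection 10: 391 + 164 = 555
Selection 11: 555 + 164 = 719
Selection 12: 719 + 164 = 883
Selection 13: 883 + 164 = 1047
Selection 14: 1047 + 164 = 1211
Selection 15: 1211 + 164 = 1375
Selection 16: 1375 + 164 = 1539
Selection 17: 1539 + 164 = 1703
Selection 18: 1703 + 164 = 1867

2162, 2326, 2490, 2654, 2818, 2982, 63, 227, 391, 555, 719, 883, 1047, 1211, 1375, 1539, 1703, 1867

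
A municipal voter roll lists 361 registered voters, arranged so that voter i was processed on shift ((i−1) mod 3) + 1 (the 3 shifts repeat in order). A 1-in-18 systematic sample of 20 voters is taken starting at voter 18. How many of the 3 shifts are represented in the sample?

Consecutive selections differ by k = 18, so their shift numbers differ by 18 mod 3 = 0.
gcd(18, 3) = 3, so the sample visits 3/3 = 1 distinct residues mod 3.
Start 18 is shift 3; the shifts hit are 3.

1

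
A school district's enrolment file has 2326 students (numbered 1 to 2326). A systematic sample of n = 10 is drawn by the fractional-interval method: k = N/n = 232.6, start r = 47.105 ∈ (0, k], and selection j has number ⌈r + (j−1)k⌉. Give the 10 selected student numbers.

j=1: r + 0k = 47.105 → ⌈·⌉ = 48
j=2: r + 1k = 279.705 → ⌈·⌉ = 280
j=3: r + 2k = 512.305 → ⌈·⌉ = 513
j=4: r + 3k = 744.905 → ⌈·⌉ = 745
j=5: r + 4k = 977.505 → ⌈·⌉ = 978
j=6: r + 5k = 1210.105 → ⌈·⌉ = 1211
j=7: r + 6k = 1442.705 → ⌈·⌉ = 1443
j=8: r + 7k = 1675.305 → ⌈·⌉ = 1676
j=9: r + 8k = 1907.905 → ⌈·⌉ = 1908
j=10: r + 9k = 2140.505 → ⌈·⌉ = 2141

48, 280, 513, 745, 978, 1211, 1443, 1676, 1908, 2141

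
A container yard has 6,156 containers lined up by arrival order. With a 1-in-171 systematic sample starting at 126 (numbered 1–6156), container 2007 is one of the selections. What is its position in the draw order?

12

k = 171
position = (2007 − 126)/171 + 1 = 1881/171 + 1 = 11 + 1 = 12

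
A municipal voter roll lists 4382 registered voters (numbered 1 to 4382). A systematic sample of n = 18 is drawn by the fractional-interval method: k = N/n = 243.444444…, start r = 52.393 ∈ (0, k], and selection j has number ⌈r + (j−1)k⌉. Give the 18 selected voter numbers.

j=1: r + 0k = 52.393 → ⌈·⌉ = 53
j=2: r + 1k = 295.837444… → ⌈·⌉ = 296
j=3: r + 2k = 539.281888… → ⌈·⌉ = 540
j=4: r + 3k = 782.726333… → ⌈·⌉ = 783
j=5: r + 4k = 1026.170777… → ⌈·⌉ = 1027
j=6: r + 5k = 1269.615222… → ⌈·⌉ = 1270
j=7: r + 6k = 1513.059666… → ⌈·⌉ = 1514
j=8: r + 7k = 1756.504111… → ⌈·⌉ = 1757
j=9: r + 8k = 1999.948555… → ⌈·⌉ = 2000
j=10: r + 9k = 2243.393 → ⌈·⌉ = 2244
j=11: r + 10k = 2486.837444… → ⌈·⌉ = 2487
j=12: r + 11k = 2730.281888… → ⌈·⌉ = 2731
j=13: r + 12k = 2973.726333… → ⌈·⌉ = 2974
j=14: r + 13k = 3217.170777… → ⌈·⌉ = 3218
j=15: r + 14k = 3460.615222… → ⌈·⌉ = 3461
j=16: r + 15k = 3704.059666… → ⌈·⌉ = 3705
j=17: r + 16k = 3947.504111… → ⌈·⌉ = 3948
j=18: r + 17k = 4190.948555… → ⌈·⌉ = 4191

53, 296, 540, 783, 1027, 1270, 1514, 1757, 2000, 2244, 2487, 2731, 2974, 3218, 3461, 3705, 3948, 4191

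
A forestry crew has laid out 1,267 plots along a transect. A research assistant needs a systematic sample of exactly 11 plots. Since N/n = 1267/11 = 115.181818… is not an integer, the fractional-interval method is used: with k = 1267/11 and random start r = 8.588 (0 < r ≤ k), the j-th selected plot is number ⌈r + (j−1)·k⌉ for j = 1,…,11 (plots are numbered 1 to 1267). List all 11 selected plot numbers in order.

j=1: r + 0k = 8.588 → ⌈·⌉ = 9
j=2: r + 1k = 123.769818… → ⌈·⌉ = 124
j=3: r + 2k = 238.951636… → ⌈·⌉ = 239
j=4: r + 3k = 354.133454… → ⌈·⌉ = 355
j=5: r + 4k = 469.315272… → ⌈·⌉ = 470
j=6: r + 5k = 584.497090… → ⌈·⌉ = 585
j=7: r + 6k = 699.678909… → ⌈·⌉ = 700
j=8: r + 7k = 814.860727… → ⌈·⌉ = 815
j=9: r + 8k = 930.042545… → ⌈·⌉ = 931
j=10: r + 9k = 1045.224363… → ⌈·⌉ = 1046
j=11: r + 10k = 1160.406181… → ⌈·⌉ = 1161

9, 124, 239, 355, 470, 585, 700, 815, 931, 1046, 1161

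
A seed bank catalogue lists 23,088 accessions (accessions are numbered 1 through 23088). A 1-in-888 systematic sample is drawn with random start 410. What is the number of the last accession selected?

k = 888
26th selection = r + (26−1)·k = 410 + 25×888 = 410 + 22200 = 22610

22610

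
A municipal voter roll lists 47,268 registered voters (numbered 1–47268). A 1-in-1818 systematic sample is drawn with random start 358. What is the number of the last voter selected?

k = 1818
26th selection = r + (26−1)·k = 358 + 25×1818 = 358 + 45450 = 45808

45808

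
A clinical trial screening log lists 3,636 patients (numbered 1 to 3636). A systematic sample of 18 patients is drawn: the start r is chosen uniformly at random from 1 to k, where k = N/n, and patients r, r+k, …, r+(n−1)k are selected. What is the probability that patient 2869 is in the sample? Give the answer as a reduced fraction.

1/202

k = 3636/18 = 202.
Patient 2869 is selected iff r ≡ 2869 (mod 202); exactly one such r in {1,…,202}.
Inclusion probability = 1/202.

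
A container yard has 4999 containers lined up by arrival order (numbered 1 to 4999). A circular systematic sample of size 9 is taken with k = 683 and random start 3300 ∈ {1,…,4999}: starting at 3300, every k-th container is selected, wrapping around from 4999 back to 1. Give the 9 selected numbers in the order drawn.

Selection 1: 3300
Selection 2: 3300 + 683 = 3983
Selection 3: 3983 + 683 = 4666
Selection 4: 4666 + 683 = 5349 → 5349 − 4999 = 350
Selection 5: 350 + 683 = 1033
Selection 6: 1033 + 683 = 1716
Selection 7: 1716 + 683 = 2399
Selection 8: 2399 + 683 = 3082
Selection 9: 3082 + 683 = 3765

3300, 3983, 4666, 350, 1033, 1716, 2399, 3082, 3765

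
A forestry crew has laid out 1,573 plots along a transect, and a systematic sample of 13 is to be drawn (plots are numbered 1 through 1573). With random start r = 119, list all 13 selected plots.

k = N/n = 1573/13 = 121
plot 1: 119
plot 2: 119 + 121 = 240
plot 3: 240 + 121 = 361
plot 4: 361 + 121 = 482
plot 5: 482 + 121 = 603
plot 6: 603 + 121 = 724
plot 7: 724 + 121 = 845
plot 8: 845 + 121 = 966
plot 9: 966 + 121 = 1087
plot 10: 1087 + 121 = 1208
plot 11: 1208 + 121 = 1329
plot 12: 1329 + 121 = 1450
plot 13: 1450 + 121 = 1571

119, 240, 361, 482, 603, 724, 845, 966, 1087, 1208, 1329, 1450, 1571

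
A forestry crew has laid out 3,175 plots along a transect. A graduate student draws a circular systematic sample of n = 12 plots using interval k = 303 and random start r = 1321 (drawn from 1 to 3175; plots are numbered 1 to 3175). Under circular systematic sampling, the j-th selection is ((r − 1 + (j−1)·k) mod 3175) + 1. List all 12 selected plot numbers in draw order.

1321, 1624, 1927, 2230, 2533, 2836, 3139, 267, 570, 873, 1176, 1479

Selection 1: 1321
Selection 2: 1321 + 303 = 1624
Selection 3: 1624 + 303 = 1927
Selection 4: 1927 + 303 = 2230
Selection 5: 2230 + 303 = 2533
Selection 6: 2533 + 303 = 2836
Selection 7: 2836 + 303 = 3139
Selection 8: 3139 + 303 = 3442 → 3442 − 3175 = 267
Selection 9: 267 + 303 = 570
Selection 10: 570 + 303 = 873
Selection 11: 873 + 303 = 1176
Selection 12: 1176 + 303 = 1479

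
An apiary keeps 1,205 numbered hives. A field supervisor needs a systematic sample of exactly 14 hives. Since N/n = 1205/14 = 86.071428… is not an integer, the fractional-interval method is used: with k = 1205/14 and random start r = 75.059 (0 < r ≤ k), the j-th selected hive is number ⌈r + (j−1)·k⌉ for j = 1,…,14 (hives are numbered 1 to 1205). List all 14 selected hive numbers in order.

j=1: r + 0k = 75.059 → ⌈·⌉ = 76
j=2: r + 1k = 161.130428… → ⌈·⌉ = 162
j=3: r + 2k = 247.201857… → ⌈·⌉ = 248
j=4: r + 3k = 333.273285… → ⌈·⌉ = 334
j=5: r + 4k = 419.344714… → ⌈·⌉ = 420
j=6: r + 5k = 505.416142… → ⌈·⌉ = 506
j=7: r + 6k = 591.487571… → ⌈·⌉ = 592
j=8: r + 7k = 677.559 → ⌈·⌉ = 678
j=9: r + 8k = 763.630428… → ⌈·⌉ = 764
j=10: r + 9k = 849.701857… → ⌈·⌉ = 850
j=11: r + 10k = 935.773285… → ⌈·⌉ = 936
j=12: r + 11k = 1021.844714… → ⌈·⌉ = 1022
j=13: r + 12k = 1107.916142… → ⌈·⌉ = 1108
j=14: r + 13k = 1193.987571… → ⌈·⌉ = 1194

76, 162, 248, 334, 420, 506, 592, 678, 764, 850, 936, 1022, 1108, 1194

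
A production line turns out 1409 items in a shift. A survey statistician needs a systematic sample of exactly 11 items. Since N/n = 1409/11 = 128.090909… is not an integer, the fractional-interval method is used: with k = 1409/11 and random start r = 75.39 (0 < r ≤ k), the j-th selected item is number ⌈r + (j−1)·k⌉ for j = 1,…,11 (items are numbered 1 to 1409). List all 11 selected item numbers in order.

j=1: r + 0k = 75.39 → ⌈·⌉ = 76
j=2: r + 1k = 203.480909… → ⌈·⌉ = 204
j=3: r + 2k = 331.571818… → ⌈·⌉ = 332
j=4: r + 3k = 459.662727… → ⌈·⌉ = 460
j=5: r + 4k = 587.753636… → ⌈·⌉ = 588
j=6: r + 5k = 715.844545… → ⌈·⌉ = 716
j=7: r + 6k = 843.935454… → ⌈·⌉ = 844
j=8: r + 7k = 972.026363… → ⌈·⌉ = 973
j=9: r + 8k = 1100.117272… → ⌈·⌉ = 1101
j=10: r + 9k = 1228.208181… → ⌈·⌉ = 1229
j=11: r + 10k = 1356.299090… → ⌈·⌉ = 1357

76, 204, 332, 460, 588, 716, 844, 973, 1101, 1229, 1357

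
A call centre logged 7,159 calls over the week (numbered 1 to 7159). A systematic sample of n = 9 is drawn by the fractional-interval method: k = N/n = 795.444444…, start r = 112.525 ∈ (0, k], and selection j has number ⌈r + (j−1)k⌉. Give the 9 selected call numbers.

j=1: r + 0k = 112.525 → ⌈·⌉ = 113
j=2: r + 1k = 907.969444… → ⌈·⌉ = 908
j=3: r + 2k = 1703.413888… → ⌈·⌉ = 1704
j=4: r + 3k = 2498.858333… → ⌈·⌉ = 2499
j=5: r + 4k = 3294.302777… → ⌈·⌉ = 3295
j=6: r + 5k = 4089.747222… → ⌈·⌉ = 4090
j=7: r + 6k = 4885.191666… → ⌈·⌉ = 4886
j=8: r + 7k = 5680.636111… → ⌈·⌉ = 5681
j=9: r + 8k = 6476.080555… → ⌈·⌉ = 6477

113, 908, 1704, 2499, 3295, 4090, 4886, 5681, 6477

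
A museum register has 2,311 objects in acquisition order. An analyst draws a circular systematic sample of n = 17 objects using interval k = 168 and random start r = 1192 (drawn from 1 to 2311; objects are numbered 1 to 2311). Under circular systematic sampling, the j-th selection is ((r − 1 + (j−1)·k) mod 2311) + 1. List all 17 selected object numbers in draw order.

1192, 1360, 1528, 1696, 1864, 2032, 2200, 57, 225, 393, 561, 729, 897, 1065, 1233, 1401, 1569

Selection 1: 1192
Selection 2: 1192 + 168 = 1360
Selection 3: 1360 + 168 = 1528
Selection 4: 1528 + 168 = 1696
Selection 5: 1696 + 168 = 1864
Selection 6: 1864 + 168 = 2032
Selection 7: 2032 + 168 = 2200
Selection 8: 2200 + 168 = 2368 → 2368 − 2311 = 57
Selection 9: 57 + 168 = 225
Selection 10: 225 + 168 = 393
Selection 11: 393 + 168 = 561
Selection 12: 561 + 168 = 729
Selection 13: 729 + 168 = 897
Selection 14: 897 + 168 = 1065
Selection 15: 1065 + 168 = 1233
Selection 16: 1233 + 168 = 1401
Selection 17: 1401 + 168 = 1569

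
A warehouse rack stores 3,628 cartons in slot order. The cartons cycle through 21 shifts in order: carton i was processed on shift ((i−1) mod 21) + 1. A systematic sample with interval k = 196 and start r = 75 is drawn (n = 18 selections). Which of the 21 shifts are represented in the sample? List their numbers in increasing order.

5, 12, 19

Consecutive selections differ by k = 196, so their shift numbers differ by 196 mod 21 = 7.
gcd(196, 21) = 7, so the sample visits 21/7 = 3 distinct residues mod 21.
Start 75 is shift 12; the shifts hit are 5, 12, 19.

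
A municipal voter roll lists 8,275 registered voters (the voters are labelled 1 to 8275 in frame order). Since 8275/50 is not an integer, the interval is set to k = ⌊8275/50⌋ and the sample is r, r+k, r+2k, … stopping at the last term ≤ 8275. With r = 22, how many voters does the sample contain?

k = ⌊8275/50⌋ = 165
Achieved size = ⌊(8275 − 22)/165⌋ + 1 = ⌊8253/165⌋ + 1 = 50 + 1 = 51
(last selection: 22 + 50×165 = 8272 ≤ 8275; next would be 8437 > 8275)

51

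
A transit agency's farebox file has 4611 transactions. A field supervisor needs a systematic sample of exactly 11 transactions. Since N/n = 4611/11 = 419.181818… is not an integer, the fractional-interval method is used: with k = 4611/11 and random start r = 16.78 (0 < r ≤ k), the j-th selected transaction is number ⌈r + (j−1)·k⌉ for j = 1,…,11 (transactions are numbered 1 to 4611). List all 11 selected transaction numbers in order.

17, 436, 856, 1275, 1694, 2113, 2532, 2952, 3371, 3790, 4209

j=1: r + 0k = 16.78 → ⌈·⌉ = 17
j=2: r + 1k = 435.961818… → ⌈·⌉ = 436
j=3: r + 2k = 855.143636… → ⌈·⌉ = 856
j=4: r + 3k = 1274.325454… → ⌈·⌉ = 1275
j=5: r + 4k = 1693.507272… → ⌈·⌉ = 1694
j=6: r + 5k = 2112.689090… → ⌈·⌉ = 2113
j=7: r + 6k = 2531.870909… → ⌈·⌉ = 2532
j=8: r + 7k = 2951.052727… → ⌈·⌉ = 2952
j=9: r + 8k = 3370.234545… → ⌈·⌉ = 3371
j=10: r + 9k = 3789.416363… → ⌈·⌉ = 3790
j=11: r + 10k = 4208.598181… → ⌈·⌉ = 4209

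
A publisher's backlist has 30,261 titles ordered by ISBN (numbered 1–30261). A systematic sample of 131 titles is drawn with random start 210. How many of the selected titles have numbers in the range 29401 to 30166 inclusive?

3

k = 30261/131 = 231
First selection ≥ 29401: 210 + ⌈(29401−210)/231⌉·231 = 210 + 127×231 = 29547
Last selection ≤ 30166: 210 + ⌊(30166−210)/231⌋·231 = 210 + 129×231 = 30009
Count = 129 − 127 + 1 = 3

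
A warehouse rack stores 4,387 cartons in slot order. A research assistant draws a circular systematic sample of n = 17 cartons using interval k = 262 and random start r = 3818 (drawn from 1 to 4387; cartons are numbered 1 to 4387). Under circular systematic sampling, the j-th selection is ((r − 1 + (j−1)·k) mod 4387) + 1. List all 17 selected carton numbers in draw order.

Selection 1: 3818
Selection 2: 3818 + 262 = 4080
Selection 3: 4080 + 262 = 4342
Selection 4: 4342 + 262 = 4604 → 4604 − 4387 = 217
Selection 5: 217 + 262 = 479
Selection 6: 479 + 262 = 741
Selection 7: 741 + 262 = 1003
Selection 8: 1003 + 262 = 1265
Selection 9: 1265 + 262 = 1527
Selection 10: 1527 + 262 = 1789
Selection 11: 1789 + 262 = 2051
Selection 12: 2051 + 262 = 2313
Selection 13: 2313 + 262 = 2575
Selection 14: 2575 + 262 = 2837
Selection 15: 2837 + 262 = 3099
Selection 16: 3099 + 262 = 3361
Selection 17: 3361 + 262 = 3623

3818, 4080, 4342, 217, 479, 741, 1003, 1265, 1527, 1789, 2051, 2313, 2575, 2837, 3099, 3361, 3623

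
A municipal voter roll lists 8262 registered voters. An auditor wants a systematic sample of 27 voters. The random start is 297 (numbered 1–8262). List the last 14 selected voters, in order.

4275, 4581, 4887, 5193, 5499, 5805, 6111, 6417, 6723, 7029, 7335, 7641, 7947, 8253

k = N/n = 8262/27 = 306
14th selection = 297 + 13×306 = 4275
15th: 4275 + 306 = 4581
16th: 4581 + 306 = 4887
17th: 4887 + 306 = 5193
18th: 5193 + 306 = 5499
19th: 5499 + 306 = 5805
20th: 5805 + 306 = 6111
21st: 6111 + 306 = 6417
22nd: 6417 + 306 = 6723
23rd: 6723 + 306 = 7029
24th: 7029 + 306 = 7335
25th: 7335 + 306 = 7641
26th: 7641 + 306 = 7947
27th: 7947 + 306 = 8253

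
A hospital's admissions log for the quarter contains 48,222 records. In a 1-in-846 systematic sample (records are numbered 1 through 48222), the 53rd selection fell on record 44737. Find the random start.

k = 846
r = 44737 − (53−1)×846 = 44737 − 43992 = 745

745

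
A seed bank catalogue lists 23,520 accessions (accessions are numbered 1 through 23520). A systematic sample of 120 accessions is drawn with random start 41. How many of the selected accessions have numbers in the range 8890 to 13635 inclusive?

k = 23520/120 = 196
First selection ≥ 8890: 41 + ⌈(8890−41)/196⌉·196 = 41 + 46×196 = 9057
Last selection ≤ 13635: 41 + ⌊(13635−41)/196⌋·196 = 41 + 69×196 = 13565
Count = 69 − 46 + 1 = 24

24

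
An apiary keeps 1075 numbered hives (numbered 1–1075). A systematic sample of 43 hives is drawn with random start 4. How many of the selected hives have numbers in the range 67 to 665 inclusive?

k = 1075/43 = 25
First selection ≥ 67: 4 + ⌈(67−4)/25⌉·25 = 4 + 3×25 = 79
Last selection ≤ 665: 4 + ⌊(665−4)/25⌋·25 = 4 + 26×25 = 654
Count = 26 − 3 + 1 = 24

24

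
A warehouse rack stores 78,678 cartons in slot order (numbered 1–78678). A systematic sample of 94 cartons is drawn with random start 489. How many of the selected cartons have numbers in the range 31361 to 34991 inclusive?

5

k = 78678/94 = 837
First selection ≥ 31361: 489 + ⌈(31361−489)/837⌉·837 = 489 + 37×837 = 31458
Last selection ≤ 34991: 489 + ⌊(34991−489)/837⌋·837 = 489 + 41×837 = 34806
Count = 41 − 37 + 1 = 5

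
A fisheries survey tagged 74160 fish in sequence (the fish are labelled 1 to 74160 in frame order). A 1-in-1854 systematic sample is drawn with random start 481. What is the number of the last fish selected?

k = 1854
40th selection = r + (40−1)·k = 481 + 39×1854 = 481 + 72306 = 72787

72787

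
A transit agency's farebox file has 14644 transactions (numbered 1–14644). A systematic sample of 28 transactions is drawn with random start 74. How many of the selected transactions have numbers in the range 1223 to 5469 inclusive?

k = 14644/28 = 523
First selection ≥ 1223: 74 + ⌈(1223−74)/523⌉·523 = 74 + 3×523 = 1643
Last selection ≤ 5469: 74 + ⌊(5469−74)/523⌋·523 = 74 + 10×523 = 5304
Count = 10 − 3 + 1 = 8

8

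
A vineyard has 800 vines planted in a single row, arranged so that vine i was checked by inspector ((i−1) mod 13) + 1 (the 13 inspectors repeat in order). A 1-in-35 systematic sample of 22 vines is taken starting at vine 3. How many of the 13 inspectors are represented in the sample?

Consecutive selections differ by k = 35, so their inspector numbers differ by 35 mod 13 = 9.
gcd(35, 13) = 1, so the sample visits 13/1 = 13 distinct residues mod 13.
Start 3 is inspector 3; the inspectors hit are 1, 2, 3, 4, 5, 6, 7, 8, 9, 10, 11, 12, 13.

13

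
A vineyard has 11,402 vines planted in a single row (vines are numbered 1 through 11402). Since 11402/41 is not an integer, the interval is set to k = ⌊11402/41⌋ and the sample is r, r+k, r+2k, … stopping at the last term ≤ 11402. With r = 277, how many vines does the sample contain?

41

k = ⌊11402/41⌋ = 278
Achieved size = ⌊(11402 − 277)/278⌋ + 1 = ⌊11125/278⌋ + 1 = 40 + 1 = 41
(last selection: 277 + 40×278 = 11397 ≤ 11402; next would be 11675 > 11402)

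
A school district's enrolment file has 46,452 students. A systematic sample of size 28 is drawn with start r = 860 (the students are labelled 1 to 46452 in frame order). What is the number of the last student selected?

45653

k = 46452/28 = 1659
28th selection = r + (28−1)·k = 860 + 27×1659 = 860 + 44793 = 45653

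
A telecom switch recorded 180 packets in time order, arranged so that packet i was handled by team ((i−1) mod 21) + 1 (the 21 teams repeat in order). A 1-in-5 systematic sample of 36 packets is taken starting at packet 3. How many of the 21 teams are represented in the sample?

21

Consecutive selections differ by k = 5, so their team numbers differ by 5 mod 21 = 5.
gcd(5, 21) = 1, so the sample visits 21/1 = 21 distinct residues mod 21.
Start 3 is team 3; the teams hit are 1, 2, 3, 4, 5, 6, 7, 8, 9, 10, 11, 12, 13, 14, 15, 16, 17, 18, 19, 20, 21.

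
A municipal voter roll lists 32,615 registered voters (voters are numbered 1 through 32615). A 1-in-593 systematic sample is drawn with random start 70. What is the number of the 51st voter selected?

k = 593
51st selection = r + (51−1)·k = 70 + 50×593 = 70 + 29650 = 29720

29720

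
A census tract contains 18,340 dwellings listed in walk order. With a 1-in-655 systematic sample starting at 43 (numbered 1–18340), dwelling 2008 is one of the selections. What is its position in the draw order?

k = 655
position = (2008 − 43)/655 + 1 = 1965/655 + 1 = 3 + 1 = 4

4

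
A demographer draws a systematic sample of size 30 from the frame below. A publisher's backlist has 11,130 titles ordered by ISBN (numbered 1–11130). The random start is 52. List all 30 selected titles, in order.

k = N/n = 11130/30 = 371
title 1: 52
title 2: 52 + 371 = 423
title 3: 423 + 371 = 794
title 4: 794 + 371 = 1165
title 5: 1165 + 371 = 1536
title 6: 1536 + 371 = 1907
title 7: 1907 + 371 = 2278
title 8: 2278 + 371 = 2649
title 9: 2649 + 371 = 3020
title 10: 3020 + 371 = 3391
title 11: 3391 + 371 = 3762
title 12: 3762 + 371 = 4133
title 13: 4133 + 371 = 4504
title 14: 4504 + 371 = 4875
title 15: 4875 + 371 = 5246
title 16: 5246 + 371 = 5617
title 17: 5617 + 371 = 5988
title 18: 5988 + 371 = 6359
title 19: 6359 + 371 = 6730
title 20: 6730 + 371 = 7101
title 21: 7101 + 371 = 7472
title 22: 7472 + 371 = 7843
title 23: 7843 + 371 = 8214
title 24: 8214 + 371 = 8585
title 25: 8585 + 371 = 8956
title 26: 8956 + 371 = 9327
title 27: 9327 + 371 = 9698
title 28: 9698 + 371 = 10069
title 29: 10069 + 371 = 10440
title 30: 10440 + 371 = 10811

52, 423, 794, 1165, 1536, 1907, 2278, 2649, 3020, 3391, 3762, 4133, 4504, 4875, 5246, 5617, 5988, 6359, 6730, 7101, 7472, 7843, 8214, 8585, 8956, 9327, 9698, 10069, 10440, 10811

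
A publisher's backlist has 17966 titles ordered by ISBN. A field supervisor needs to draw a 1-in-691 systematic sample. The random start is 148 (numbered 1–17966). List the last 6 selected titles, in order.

21st selection = 148 + 20×691 = 13968
22nd: 13968 + 691 = 14659
23rd: 14659 + 691 = 15350
24th: 15350 + 691 = 16041
25th: 16041 + 691 = 16732
26th: 16732 + 691 = 17423

13968, 14659, 15350, 16041, 16732, 17423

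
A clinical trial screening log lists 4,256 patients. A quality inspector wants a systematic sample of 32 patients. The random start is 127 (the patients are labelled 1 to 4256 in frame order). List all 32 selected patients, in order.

127, 260, 393, 526, 659, 792, 925, 1058, 1191, 1324, 1457, 1590, 1723, 1856, 1989, 2122, 2255, 2388, 2521, 2654, 2787, 2920, 3053, 3186, 3319, 3452, 3585, 3718, 3851, 3984, 4117, 4250

k = N/n = 4256/32 = 133
patient 1: 127
patient 2: 127 + 133 = 260
patient 3: 260 + 133 = 393
patient 4: 393 + 133 = 526
patient 5: 526 + 133 = 659
patient 6: 659 + 133 = 792
patient 7: 792 + 133 = 925
patient 8: 925 + 133 = 1058
patient 9: 1058 + 133 = 1191
patient 10: 1191 + 133 = 1324
patient 11: 1324 + 133 = 1457
patient 12: 1457 + 133 = 1590
patient 13: 1590 + 133 = 1723
patient 14: 1723 + 133 = 1856
patient 15: 1856 + 133 = 1989
patient 16: 1989 + 133 = 2122
patient 17: 2122 + 133 = 2255
patient 18: 2255 + 133 = 2388
patient 19: 2388 + 133 = 2521
patient 20: 2521 + 133 = 2654
patient 21: 2654 + 133 = 2787
patient 22: 2787 + 133 = 2920
patient 23: 2920 + 133 = 3053
patient 24: 3053 + 133 = 3186
patient 25: 3186 + 133 = 3319
patient 26: 3319 + 133 = 3452
patient 27: 3452 + 133 = 3585
patient 28: 3585 + 133 = 3718
patient 29: 3718 + 133 = 3851
patient 30: 3851 + 133 = 3984
patient 31: 3984 + 133 = 4117
patient 32: 4117 + 133 = 4250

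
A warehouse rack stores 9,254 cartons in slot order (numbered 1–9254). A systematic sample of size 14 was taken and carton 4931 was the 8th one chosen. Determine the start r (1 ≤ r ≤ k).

k = 9254/14 = 661
r = 4931 − (8−1)×661 = 4931 − 4627 = 304

304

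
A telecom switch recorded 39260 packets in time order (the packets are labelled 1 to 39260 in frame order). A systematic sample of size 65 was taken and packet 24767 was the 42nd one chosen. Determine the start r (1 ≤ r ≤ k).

k = 39260/65 = 604
r = 24767 − (42−1)×604 = 24767 − 24764 = 3

3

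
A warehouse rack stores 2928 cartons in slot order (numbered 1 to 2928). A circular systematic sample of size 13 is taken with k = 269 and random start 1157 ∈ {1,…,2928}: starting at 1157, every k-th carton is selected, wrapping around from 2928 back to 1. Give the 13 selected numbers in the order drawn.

1157, 1426, 1695, 1964, 2233, 2502, 2771, 112, 381, 650, 919, 1188, 1457

Selection 1: 1157
Selection 2: 1157 + 269 = 1426
Selection 3: 1426 + 269 = 1695
Selection 4: 1695 + 269 = 1964
Selection 5: 1964 + 269 = 2233
Selection 6: 2233 + 269 = 2502
Selection 7: 2502 + 269 = 2771
Selection 8: 2771 + 269 = 3040 → 3040 − 2928 = 112
Selection 9: 112 + 269 = 381
Selection 10: 381 + 269 = 650
Selection 11: 650 + 269 = 919
Selection 12: 919 + 269 = 1188
Selection 13: 1188 + 269 = 1457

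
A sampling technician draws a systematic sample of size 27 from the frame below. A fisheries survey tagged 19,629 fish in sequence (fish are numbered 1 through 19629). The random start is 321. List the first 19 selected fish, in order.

k = N/n = 19629/27 = 727
fish 1: 321
fish 2: 321 + 727 = 1048
fish 3: 1048 + 727 = 1775
fish 4: 1775 + 727 = 2502
fish 5: 2502 + 727 = 3229
fish 6: 3229 + 727 = 3956
fish 7: 3956 + 727 = 4683
fish 8: 4683 + 727 = 5410
fish 9: 5410 + 727 = 6137
fish 10: 6137 + 727 = 6864
fish 11: 6864 + 727 = 7591
fish 12: 7591 + 727 = 8318
fish 13: 8318 + 727 = 9045
fish 14: 9045 + 727 = 9772
fish 15: 9772 + 727 = 10499
fish 16: 10499 + 727 = 11226
fish 17: 11226 + 727 = 11953
fish 18: 11953 + 727 = 12680
fish 19: 12680 + 727 = 13407

321, 1048, 1775, 2502, 3229, 3956, 4683, 5410, 6137, 6864, 7591, 8318, 9045, 9772, 10499, 11226, 11953, 12680, 13407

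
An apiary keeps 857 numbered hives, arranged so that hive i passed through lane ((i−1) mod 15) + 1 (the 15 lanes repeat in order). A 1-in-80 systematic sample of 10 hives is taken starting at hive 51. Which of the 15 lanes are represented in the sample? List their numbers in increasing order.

1, 6, 11

Consecutive selections differ by k = 80, so their lane numbers differ by 80 mod 15 = 5.
gcd(80, 15) = 5, so the sample visits 15/5 = 3 distinct residues mod 15.
Start 51 is lane 6; the lanes hit are 1, 6, 11.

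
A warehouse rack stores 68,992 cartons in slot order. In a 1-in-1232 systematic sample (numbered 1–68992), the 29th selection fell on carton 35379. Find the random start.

k = 1232
r = 35379 − (29−1)×1232 = 35379 − 34496 = 883

883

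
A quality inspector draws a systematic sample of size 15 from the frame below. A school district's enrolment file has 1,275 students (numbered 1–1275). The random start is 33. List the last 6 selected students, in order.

798, 883, 968, 1053, 1138, 1223

k = N/n = 1275/15 = 85
10th selection = 33 + 9×85 = 798
11th: 798 + 85 = 883
12th: 883 + 85 = 968
13th: 968 + 85 = 1053
14th: 1053 + 85 = 1138
15th: 1138 + 85 = 1223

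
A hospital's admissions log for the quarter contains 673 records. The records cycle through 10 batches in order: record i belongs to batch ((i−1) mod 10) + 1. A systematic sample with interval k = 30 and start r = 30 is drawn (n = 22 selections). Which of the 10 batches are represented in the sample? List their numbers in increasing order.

10

Consecutive selections differ by k = 30, so their batch numbers differ by 30 mod 10 = 0.
gcd(30, 10) = 10, so the sample visits 10/10 = 1 distinct residues mod 10.
Start 30 is batch 10; the batches hit are 10.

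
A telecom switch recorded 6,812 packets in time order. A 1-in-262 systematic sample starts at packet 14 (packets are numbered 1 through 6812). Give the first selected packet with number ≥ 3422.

3682

k = 262
Steps past start: ⌈(3422 − 14)/262⌉ = ⌈3408/262⌉ = 14
Selected packet: 14 + 14×262 = 3682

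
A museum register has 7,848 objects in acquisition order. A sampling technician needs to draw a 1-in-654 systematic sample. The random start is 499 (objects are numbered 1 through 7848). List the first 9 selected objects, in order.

499, 1153, 1807, 2461, 3115, 3769, 4423, 5077, 5731

object 1: 499
object 2: 499 + 654 = 1153
object 3: 1153 + 654 = 1807
object 4: 1807 + 654 = 2461
object 5: 2461 + 654 = 3115
object 6: 3115 + 654 = 3769
object 7: 3769 + 654 = 4423
object 8: 4423 + 654 = 5077
object 9: 5077 + 654 = 5731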